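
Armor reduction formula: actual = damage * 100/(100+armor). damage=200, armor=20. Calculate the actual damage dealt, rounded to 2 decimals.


actual = 200 * 100 / (100 + 20)
= 200 * 100 / 120
= 20000 / 120
= 166.67

166.67 damage


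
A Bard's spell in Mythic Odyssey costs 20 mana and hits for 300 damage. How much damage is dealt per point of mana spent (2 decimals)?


Efficiency = damage / mana
= 300 / 20
= 15.00

15.00 dmg/mana


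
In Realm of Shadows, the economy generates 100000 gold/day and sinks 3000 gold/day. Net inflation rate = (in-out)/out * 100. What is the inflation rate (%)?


Net gold = 100000 - 3000 = 97000
Inflation rate = net / sunk * 100 = 97000 / 3000 * 100
= 32.333333 * 100
= 3233.33%

3233.33%


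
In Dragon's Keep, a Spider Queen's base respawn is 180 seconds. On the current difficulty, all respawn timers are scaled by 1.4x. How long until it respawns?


Respawn time = base * multiplier
= 180 * 1.4
= 252.0 seconds

252.0 seconds


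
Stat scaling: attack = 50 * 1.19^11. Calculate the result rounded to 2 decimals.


value = base * growth^level
= 50 * 1.19^11
= 50 * 6.776674
= 338.83

338.83 attack


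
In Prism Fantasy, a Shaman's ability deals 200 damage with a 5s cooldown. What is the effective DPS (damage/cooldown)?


DPS = damage / cooldown
= 200 / 5
= 40.00

40.00 DPS


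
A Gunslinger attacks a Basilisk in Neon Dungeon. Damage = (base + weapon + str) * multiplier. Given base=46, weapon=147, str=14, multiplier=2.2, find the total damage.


Sum base + weapon + str = 46 + 147 + 14 = 207
Multiply by 2.2:
207 * 2.2 = 455.4

455.4 damage


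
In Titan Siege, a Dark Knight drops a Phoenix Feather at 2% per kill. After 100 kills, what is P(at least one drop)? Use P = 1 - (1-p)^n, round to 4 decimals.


P(at least one) = 1 - P(none) = 1 - (1-p)^n
p = 2/100 = 0.02
1 - p = 0.98
(1 - p)^100 = 0.98^100 = 0.132620
P(at least one) = 1 - 0.132620 = 0.8674

0.8674


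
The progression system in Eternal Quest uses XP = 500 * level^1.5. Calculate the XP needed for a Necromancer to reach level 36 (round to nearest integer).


XP = 500 * level^1.5
Substitute level = 36:
XP = 500 * 36^1.5
= 500 * 216.0
= 108000

108000 XP


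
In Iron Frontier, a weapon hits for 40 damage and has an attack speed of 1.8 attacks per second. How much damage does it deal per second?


DPS = damage * attack_speed
= 40 * 1.8
= 72.0

72.0 DPS


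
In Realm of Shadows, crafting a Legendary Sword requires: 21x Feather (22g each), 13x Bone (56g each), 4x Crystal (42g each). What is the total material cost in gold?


Cost breakdown:
  Feather: 21 * 22 = 462
  Bone: 13 * 56 = 728
  Crystal: 4 * 42 = 168
Total = 462 + 728 + 168 = 1358

1358 gold


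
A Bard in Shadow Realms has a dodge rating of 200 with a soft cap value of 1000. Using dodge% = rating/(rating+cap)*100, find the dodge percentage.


dodge% = 200 / (200 + 1000) * 100
= 200 / 1200 * 100
= 0.166667 * 100
= 16.67%

16.67%


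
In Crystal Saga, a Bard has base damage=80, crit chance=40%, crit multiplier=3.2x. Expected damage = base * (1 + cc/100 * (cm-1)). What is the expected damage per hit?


E[dmg] = base * (1 + crit_chance * (crit_mult - 1))
cc as decimal = 40/100 = 0.4
cm - 1 = 3.2 - 1 = 2.2
Bonus factor = 0.4 * 2.2 = 0.88
Total multiplier = 1 + 0.88 = 1.88
Expected damage = 80 * 1.88 = 150.40

150.40 damage


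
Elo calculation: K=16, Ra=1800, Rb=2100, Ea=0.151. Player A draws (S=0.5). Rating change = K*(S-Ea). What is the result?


Elo update: delta = K * (S - Ea), where S = 0.5 (draws)
S - Ea = 0.5 - 0.151 = 0.349
Rating change = 16 * 0.349
= 5.58

5.58 rating points


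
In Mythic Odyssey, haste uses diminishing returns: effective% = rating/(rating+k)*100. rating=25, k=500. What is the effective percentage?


effective% = rating / (rating + k) * 100
= 25 / (25 + 500) * 100
= 25 / 525 * 100
= 0.047619 * 100
= 4.76%

4.76%


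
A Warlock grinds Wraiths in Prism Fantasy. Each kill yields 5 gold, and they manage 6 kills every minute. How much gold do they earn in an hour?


Gold per minute = 5 * 6 = 30
Gold per hour = 30 * 60 = 1800

1800 gold/hour


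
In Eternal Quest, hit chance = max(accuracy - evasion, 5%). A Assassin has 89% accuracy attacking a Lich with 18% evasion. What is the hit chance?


accuracy - evasion = 89 - 18 = 71
Apply floor: max(71, 5) = 71
Hit chance = 71%

71%


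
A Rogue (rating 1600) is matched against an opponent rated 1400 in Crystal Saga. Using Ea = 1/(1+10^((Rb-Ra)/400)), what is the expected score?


Elo expected score: Ea = 1/(1 + 10^((Rb-Ra)/400))
Rb - Ra = 1400 - 1600 = -200
(Rb-Ra)/400 = -200/400 = -0.5
10^-0.5 = 0.316228
Ea = 1/(1 + 0.316228) = 1/1.316228 = 0.7597

0.7597


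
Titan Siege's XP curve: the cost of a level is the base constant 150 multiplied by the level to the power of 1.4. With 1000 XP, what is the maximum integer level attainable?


XP = 150 * level^1.4, so level = (XP / 150)^(1/1.4)
= (1000 / 150)^(1/1.4)
= 6.6667^0.7143
= 3.8771
Floor: level = 3

level 3


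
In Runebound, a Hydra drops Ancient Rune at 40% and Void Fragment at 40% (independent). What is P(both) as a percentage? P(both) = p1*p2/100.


For independent events, P(both) = P(A) * P(B)
= 40% * 40%
= 1600 / 100 %
= 16.0%

16.0%


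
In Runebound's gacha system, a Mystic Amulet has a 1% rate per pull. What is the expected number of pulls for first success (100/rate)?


Expected pulls for a geometric distribution = 1/p = 100 / rate%
= 100 / 1
= 100.0

100.0 pulls


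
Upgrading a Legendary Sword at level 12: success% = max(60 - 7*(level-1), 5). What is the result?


raw_rate = 60 - 7 * (12 - 1)
= 60 - 7 * 11
= 60 - 77
= -17
Apply floor: max(-17, 5) = 5%

5%


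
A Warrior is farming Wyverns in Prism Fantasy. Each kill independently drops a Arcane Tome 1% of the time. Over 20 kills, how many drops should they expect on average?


Expected drops = kills * (drop_rate / 100)
= 20 * (1 / 100)
= 20 * 0.01
= 0.2

0.2 drops


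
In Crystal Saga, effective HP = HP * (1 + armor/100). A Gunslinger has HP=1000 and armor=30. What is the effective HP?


EHP = 1000 * (1 + 30/100)
= 1000 * (1 + 0.3)
= 1000 * 1.3
= 1300.0

1300.0 EHP


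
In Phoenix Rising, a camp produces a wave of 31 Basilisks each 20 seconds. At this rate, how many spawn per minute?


Spawns per minute = count * (60 / interval)
= 31 * (60 / 20)
= 31 * 3.0
= 93.0

93.0 per minute


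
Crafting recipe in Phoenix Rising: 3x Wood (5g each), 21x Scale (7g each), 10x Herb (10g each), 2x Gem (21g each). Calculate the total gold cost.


Cost breakdown:
  Wood: 3 * 5 = 15
  Scale: 21 * 7 = 147
  Herb: 10 * 10 = 100
  Gem: 2 * 21 = 42
Total = 15 + 147 + 100 + 42 = 304

304 gold


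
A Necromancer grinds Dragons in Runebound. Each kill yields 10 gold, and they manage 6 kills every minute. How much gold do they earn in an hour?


Gold per minute = 10 * 6 = 60
Gold per hour = 60 * 60 = 3600

3600 gold/hour


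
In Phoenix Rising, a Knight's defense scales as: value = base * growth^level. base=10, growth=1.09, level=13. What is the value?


value = base * growth^level
= 10 * 1.09^13
= 10 * 3.065805
= 30.66

30.66 defense


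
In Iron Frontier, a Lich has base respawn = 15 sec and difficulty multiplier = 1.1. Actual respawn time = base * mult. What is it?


Respawn time = base * multiplier
= 15 * 1.1
= 16.5 seconds

16.5 seconds


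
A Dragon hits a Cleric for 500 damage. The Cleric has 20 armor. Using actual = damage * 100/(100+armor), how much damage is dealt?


actual = 500 * 100 / (100 + 20)
= 500 * 100 / 120
= 50000 / 120
= 416.67

416.67 damage


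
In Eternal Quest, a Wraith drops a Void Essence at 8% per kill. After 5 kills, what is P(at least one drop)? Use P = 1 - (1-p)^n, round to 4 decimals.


P(at least one) = 1 - P(none) = 1 - (1-p)^n
p = 8/100 = 0.08
1 - p = 0.92
(1 - p)^5 = 0.92^5 = 0.659082
P(at least one) = 1 - 0.659082 = 0.3409

0.3409


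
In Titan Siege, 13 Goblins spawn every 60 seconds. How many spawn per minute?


Spawns per minute = count * (60 / interval)
= 13 * (60 / 60)
= 13 * 1.0
= 13.0

13.0 per minute


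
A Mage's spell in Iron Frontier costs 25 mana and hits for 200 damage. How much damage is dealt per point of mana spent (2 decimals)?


Efficiency = damage / mana
= 200 / 25
= 8.00

8.00 dmg/mana


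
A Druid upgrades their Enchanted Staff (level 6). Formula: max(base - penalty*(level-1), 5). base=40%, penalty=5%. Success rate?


raw_rate = 40 - 5 * (6 - 1)
= 40 - 5 * 5
= 40 - 25
= 15
Apply floor: max(15, 5) = 15%

15%


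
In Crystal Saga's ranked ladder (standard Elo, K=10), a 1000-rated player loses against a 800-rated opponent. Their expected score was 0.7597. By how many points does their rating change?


Elo update: delta = K * (S - Ea), where S = 0 (loses)
S - Ea = 0 - 0.7597 = -0.7597
Rating change = 10 * -0.7597
= -7.60

-7.60 rating points


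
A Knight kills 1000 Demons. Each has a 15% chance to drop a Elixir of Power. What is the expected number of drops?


Expected drops = kills * (drop_rate / 100)
= 1000 * (15 / 100)
= 1000 * 0.15
= 150.0

150.0 drops


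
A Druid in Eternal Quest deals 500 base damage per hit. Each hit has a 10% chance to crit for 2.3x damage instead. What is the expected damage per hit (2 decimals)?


E[dmg] = base * (1 + crit_chance * (crit_mult - 1))
cc as decimal = 10/100 = 0.1
cm - 1 = 2.3 - 1 = 1.3
Bonus factor = 0.1 * 1.3 = 0.13
Total multiplier = 1 + 0.13 = 1.13
Expected damage = 500 * 1.13 = 565.00

565.00 damage


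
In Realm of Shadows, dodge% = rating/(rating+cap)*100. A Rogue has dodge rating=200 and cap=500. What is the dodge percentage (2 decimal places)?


dodge% = 200 / (200 + 500) * 100
= 200 / 700 * 100
= 0.285714 * 100
= 28.57%

28.57%


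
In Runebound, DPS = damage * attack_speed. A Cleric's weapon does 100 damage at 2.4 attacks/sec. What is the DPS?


DPS = damage * attack_speed
= 100 * 2.4
= 240.0

240.0 DPS


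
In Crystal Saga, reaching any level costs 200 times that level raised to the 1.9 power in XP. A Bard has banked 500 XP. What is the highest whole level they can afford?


XP = 200 * level^1.9, so level = (XP / 200)^(1/1.9)
= (500 / 200)^(1/1.9)
= 2.5^0.5263
= 1.6197
Floor: level = 1

level 1


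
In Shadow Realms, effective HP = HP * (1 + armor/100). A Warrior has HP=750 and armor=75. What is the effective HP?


EHP = 750 * (1 + 75/100)
= 750 * (1 + 0.75)
= 750 * 1.75
= 1312.5

1312.5 EHP


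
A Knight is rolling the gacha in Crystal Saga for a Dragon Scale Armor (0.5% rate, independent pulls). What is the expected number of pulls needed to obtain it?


Expected pulls for a geometric distribution = 1/p = 100 / rate%
= 100 / 0.5
= 200.0

200.0 pulls


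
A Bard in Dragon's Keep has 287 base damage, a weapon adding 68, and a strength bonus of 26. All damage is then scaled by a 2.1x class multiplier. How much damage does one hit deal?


Sum base + weapon + str = 287 + 68 + 26 = 381
Multiply by 2.1:
381 * 2.1 = 800.1

800.1 damage


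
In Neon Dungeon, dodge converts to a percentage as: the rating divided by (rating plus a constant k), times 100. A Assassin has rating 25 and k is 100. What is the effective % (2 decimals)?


effective% = rating / (rating + k) * 100
= 25 / (25 + 100) * 100
= 25 / 125 * 100
= 0.2 * 100
= 20.00%

20.00%


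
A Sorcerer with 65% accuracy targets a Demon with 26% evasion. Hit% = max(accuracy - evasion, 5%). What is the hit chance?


accuracy - evasion = 65 - 26 = 39
Apply floor: max(39, 5) = 39
Hit chance = 39%

39%


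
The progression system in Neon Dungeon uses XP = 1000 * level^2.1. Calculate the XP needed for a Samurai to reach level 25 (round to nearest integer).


XP = 1000 * level^2.1
Substitute level = 25:
XP = 1000 * 25^2.1
= 1000 * 862.331
= 862331

862331 XP


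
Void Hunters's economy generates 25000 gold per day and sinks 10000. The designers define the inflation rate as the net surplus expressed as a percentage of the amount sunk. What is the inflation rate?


Net gold = 25000 - 10000 = 15000
Inflation rate = net / sunk * 100 = 15000 / 10000 * 100
= 1.5 * 100
= 150.00%

150.00%


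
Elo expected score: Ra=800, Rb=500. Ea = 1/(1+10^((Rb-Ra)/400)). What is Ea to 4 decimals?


Elo expected score: Ea = 1/(1 + 10^((Rb-Ra)/400))
Rb - Ra = 500 - 800 = -300
(Rb-Ra)/400 = -300/400 = -0.75
10^-0.75 = 0.177828
Ea = 1/(1 + 0.177828) = 1/1.177828 = 0.8490

0.8490


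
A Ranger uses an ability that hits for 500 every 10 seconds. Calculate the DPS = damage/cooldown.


DPS = damage / cooldown
= 500 / 10
= 50.00

50.00 DPS


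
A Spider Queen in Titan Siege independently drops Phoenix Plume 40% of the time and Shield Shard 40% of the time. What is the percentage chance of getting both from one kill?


For independent events, P(both) = P(A) * P(B)
= 40% * 40%
= 1600 / 100 %
= 16.0%

16.0%


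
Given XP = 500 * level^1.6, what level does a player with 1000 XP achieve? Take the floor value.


XP = 500 * level^1.6, so level = (XP / 500)^(1/1.6)
= (1000 / 500)^(1/1.6)
= 2.0^0.625
= 1.5422
Floor: level = 1

level 1


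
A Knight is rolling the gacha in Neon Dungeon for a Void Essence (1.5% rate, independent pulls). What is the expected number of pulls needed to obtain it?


Expected pulls for a geometric distribution = 1/p = 100 / rate%
= 100 / 1.5
= 66.67

66.67 pulls


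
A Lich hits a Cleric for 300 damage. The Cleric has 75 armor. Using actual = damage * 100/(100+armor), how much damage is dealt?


actual = 300 * 100 / (100 + 75)
= 300 * 100 / 175
= 30000 / 175
= 171.43

171.43 damage


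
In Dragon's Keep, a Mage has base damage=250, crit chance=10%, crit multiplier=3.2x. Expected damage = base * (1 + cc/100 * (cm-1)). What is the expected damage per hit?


E[dmg] = base * (1 + crit_chance * (crit_mult - 1))
cc as decimal = 10/100 = 0.1
cm - 1 = 3.2 - 1 = 2.2
Bonus factor = 0.1 * 2.2 = 0.22
Total multiplier = 1 + 0.22 = 1.22
Expected damage = 250 * 1.22 = 305.00

305.00 damage


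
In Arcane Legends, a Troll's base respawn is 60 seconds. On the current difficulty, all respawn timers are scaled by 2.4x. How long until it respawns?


Respawn time = base * multiplier
= 60 * 2.4
= 144.0 seconds

144.0 seconds


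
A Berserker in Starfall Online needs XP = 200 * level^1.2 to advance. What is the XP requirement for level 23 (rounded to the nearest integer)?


XP = 200 * level^1.2
Substitute level = 23:
XP = 200 * 23^1.2
= 200 * 43.0599
= 8612

8612 XP


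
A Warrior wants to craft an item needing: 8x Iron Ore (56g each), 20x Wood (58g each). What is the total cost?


Cost breakdown:
  Iron Ore: 8 * 56 = 448
  Wood: 20 * 58 = 1160
Total = 448 + 1160 = 1608

1608 gold


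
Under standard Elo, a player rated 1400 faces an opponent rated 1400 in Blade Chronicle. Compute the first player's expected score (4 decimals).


Elo expected score: Ea = 1/(1 + 10^((Rb-Ra)/400))
Rb - Ra = 1400 - 1400 = 0
(Rb-Ra)/400 = 0/400 = 0.0
10^0.0 = 1.0
Ea = 1/(1 + 1.0) = 1/2.0 = 0.5000

0.5000


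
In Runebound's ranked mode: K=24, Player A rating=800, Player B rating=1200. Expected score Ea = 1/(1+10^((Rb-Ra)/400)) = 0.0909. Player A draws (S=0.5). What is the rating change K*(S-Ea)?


Elo update: delta = K * (S - Ea), where S = 0.5 (draws)
S - Ea = 0.5 - 0.0909 = 0.4091
Rating change = 24 * 0.4091
= 9.82

9.82 rating points


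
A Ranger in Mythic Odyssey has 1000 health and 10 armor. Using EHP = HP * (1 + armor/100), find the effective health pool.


EHP = 1000 * (1 + 10/100)
= 1000 * (1 + 0.1)
= 1000 * 1.1
= 1100.0

1100.0 EHP


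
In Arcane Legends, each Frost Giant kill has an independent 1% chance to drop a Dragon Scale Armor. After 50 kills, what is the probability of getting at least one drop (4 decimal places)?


P(at least one) = 1 - P(none) = 1 - (1-p)^n
p = 1/100 = 0.01
1 - p = 0.99
(1 - p)^50 = 0.99^50 = 0.605006
P(at least one) = 1 - 0.605006 = 0.3950

0.3950


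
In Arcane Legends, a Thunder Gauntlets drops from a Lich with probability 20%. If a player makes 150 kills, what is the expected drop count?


Expected drops = kills * (drop_rate / 100)
= 150 * (20 / 100)
= 150 * 0.2
= 30.0

30.0 drops


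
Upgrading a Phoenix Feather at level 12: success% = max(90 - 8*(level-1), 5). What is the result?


raw_rate = 90 - 8 * (12 - 1)
= 90 - 8 * 11
= 90 - 88
= 2
Apply floor: max(2, 5) = 5%

5%


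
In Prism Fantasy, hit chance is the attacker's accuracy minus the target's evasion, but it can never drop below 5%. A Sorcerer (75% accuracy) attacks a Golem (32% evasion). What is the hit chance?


accuracy - evasion = 75 - 32 = 43
Apply floor: max(43, 5) = 43
Hit chance = 43%

43%


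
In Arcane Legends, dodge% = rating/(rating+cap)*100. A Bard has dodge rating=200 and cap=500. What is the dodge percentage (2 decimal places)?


dodge% = 200 / (200 + 500) * 100
= 200 / 700 * 100
= 0.285714 * 100
= 28.57%

28.57%


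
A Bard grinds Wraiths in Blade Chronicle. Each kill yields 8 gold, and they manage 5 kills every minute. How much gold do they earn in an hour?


Gold per minute = 8 * 5 = 40
Gold per hour = 40 * 60 = 2400

2400 gold/hour


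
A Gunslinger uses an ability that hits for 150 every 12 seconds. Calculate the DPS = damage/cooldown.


DPS = damage / cooldown
= 150 / 12
= 12.50

12.50 DPS


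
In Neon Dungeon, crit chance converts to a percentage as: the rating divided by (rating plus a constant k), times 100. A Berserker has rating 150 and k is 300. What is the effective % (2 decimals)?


effective% = rating / (rating + k) * 100
= 150 / (150 + 300) * 100
= 150 / 450 * 100
= 0.333333 * 100
= 33.33%

33.33%


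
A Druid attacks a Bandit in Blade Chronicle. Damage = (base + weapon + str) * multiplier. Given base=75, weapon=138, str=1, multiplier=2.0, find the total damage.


Sum base + weapon + str = 75 + 138 + 1 = 214
Multiply by 2.0:
214 * 2.0 = 428.0

428.0 damage


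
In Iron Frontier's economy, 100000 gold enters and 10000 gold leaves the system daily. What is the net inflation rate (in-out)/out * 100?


Net gold = 100000 - 10000 = 90000
Inflation rate = net / sunk * 100 = 90000 / 10000 * 100
= 9.0 * 100
= 900.00%

900.00%


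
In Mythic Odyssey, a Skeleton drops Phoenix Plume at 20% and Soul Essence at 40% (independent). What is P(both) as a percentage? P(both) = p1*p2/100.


For independent events, P(both) = P(A) * P(B)
= 20% * 40%
= 800 / 100 %
= 8.0%

8.0%


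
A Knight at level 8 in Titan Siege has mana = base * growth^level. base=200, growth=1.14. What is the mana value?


value = base * growth^level
= 200 * 1.14^8
= 200 * 2.852586
= 570.52

570.52 mana


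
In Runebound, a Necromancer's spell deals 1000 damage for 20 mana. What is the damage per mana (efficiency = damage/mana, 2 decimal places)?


Efficiency = damage / mana
= 1000 / 20
= 50.00

50.00 dmg/mana


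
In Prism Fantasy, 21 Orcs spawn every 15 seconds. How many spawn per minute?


Spawns per minute = count * (60 / interval)
= 21 * (60 / 15)
= 21 * 4.0
= 84.0

84.0 per minute


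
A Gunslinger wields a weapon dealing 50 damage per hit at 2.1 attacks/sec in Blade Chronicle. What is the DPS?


DPS = damage * attack_speed
= 50 * 2.1
= 105.0

105.0 DPS


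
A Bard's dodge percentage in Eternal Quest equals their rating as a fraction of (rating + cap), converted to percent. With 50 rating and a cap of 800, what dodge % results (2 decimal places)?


dodge% = 50 / (50 + 800) * 100
= 50 / 850 * 100
= 0.058824 * 100
= 5.88%

5.88%


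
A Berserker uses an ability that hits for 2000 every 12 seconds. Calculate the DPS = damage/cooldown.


DPS = damage / cooldown
= 2000 / 12
= 166.67

166.67 DPS


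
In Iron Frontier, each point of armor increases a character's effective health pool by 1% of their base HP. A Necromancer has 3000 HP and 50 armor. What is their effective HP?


EHP = 3000 * (1 + 50/100)
= 3000 * (1 + 0.5)
= 3000 * 1.5
= 4500.0

4500.0 EHP


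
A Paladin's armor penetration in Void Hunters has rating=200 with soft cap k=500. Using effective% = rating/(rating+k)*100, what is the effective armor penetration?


effective% = rating / (rating + k) * 100
= 200 / (200 + 500) * 100
= 200 / 700 * 100
= 0.285714 * 100
= 28.57%

28.57%


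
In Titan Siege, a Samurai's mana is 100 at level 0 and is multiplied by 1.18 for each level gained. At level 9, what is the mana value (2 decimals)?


value = base * growth^level
= 100 * 1.18^9
= 100 * 4.435454
= 443.55

443.55 mana


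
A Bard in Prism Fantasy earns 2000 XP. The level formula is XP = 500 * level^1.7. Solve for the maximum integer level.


XP = 500 * level^1.7, so level = (XP / 500)^(1/1.7)
= (2000 / 500)^(1/1.7)
= 4.0^0.5882
= 2.2602
Floor: level = 2

level 2


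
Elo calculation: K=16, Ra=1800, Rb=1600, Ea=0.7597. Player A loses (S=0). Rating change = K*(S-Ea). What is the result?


Elo update: delta = K * (S - Ea), where S = 0 (loses)
S - Ea = 0 - 0.7597 = -0.7597
Rating change = 16 * -0.7597
= -12.16

-12.16 rating points


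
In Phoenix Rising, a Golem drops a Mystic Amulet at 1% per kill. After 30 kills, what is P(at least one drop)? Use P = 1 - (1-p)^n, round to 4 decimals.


P(at least one) = 1 - P(none) = 1 - (1-p)^n
p = 1/100 = 0.01
1 - p = 0.99
(1 - p)^30 = 0.99^30 = 0.739700
P(at least one) = 1 - 0.739700 = 0.2603

0.2603


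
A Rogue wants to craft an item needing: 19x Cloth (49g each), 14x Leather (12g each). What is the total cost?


Cost breakdown:
  Cloth: 19 * 49 = 931
  Leather: 14 * 12 = 168
Total = 931 + 168 = 1099

1099 gold


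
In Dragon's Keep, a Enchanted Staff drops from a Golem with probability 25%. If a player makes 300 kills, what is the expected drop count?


Expected drops = kills * (drop_rate / 100)
= 300 * (25 / 100)
= 300 * 0.25
= 75.0

75.0 drops


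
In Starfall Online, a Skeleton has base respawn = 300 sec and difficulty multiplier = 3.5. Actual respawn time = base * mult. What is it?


Respawn time = base * multiplier
= 300 * 3.5
= 1050.0 seconds

1050.0 seconds


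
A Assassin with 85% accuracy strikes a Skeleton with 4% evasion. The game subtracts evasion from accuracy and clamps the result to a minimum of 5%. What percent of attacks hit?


accuracy - evasion = 85 - 4 = 81
Apply floor: max(81, 5) = 81
Hit chance = 81%

81%


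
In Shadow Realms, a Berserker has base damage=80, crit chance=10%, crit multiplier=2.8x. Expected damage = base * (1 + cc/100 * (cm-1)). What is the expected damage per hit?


E[dmg] = base * (1 + crit_chance * (crit_mult - 1))
cc as decimal = 10/100 = 0.1
cm - 1 = 2.8 - 1 = 1.8
Bonus factor = 0.1 * 1.8 = 0.18
Total multiplier = 1 + 0.18 = 1.18
Expected damage = 80 * 1.18 = 94.40

94.40 damage


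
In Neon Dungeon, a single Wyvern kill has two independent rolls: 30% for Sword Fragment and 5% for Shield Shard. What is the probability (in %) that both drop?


For independent events, P(both) = P(A) * P(B)
= 30% * 5%
= 150 / 100 %
= 1.5%

1.5%


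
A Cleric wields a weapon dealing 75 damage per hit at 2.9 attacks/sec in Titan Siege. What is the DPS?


DPS = damage * attack_speed
= 75 * 2.9
= 217.5

217.5 DPS


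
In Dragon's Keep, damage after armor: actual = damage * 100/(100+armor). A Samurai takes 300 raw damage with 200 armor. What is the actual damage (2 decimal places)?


actual = 300 * 100 / (100 + 200)
= 300 * 100 / 300
= 30000 / 300
= 100.00

100.00 damage


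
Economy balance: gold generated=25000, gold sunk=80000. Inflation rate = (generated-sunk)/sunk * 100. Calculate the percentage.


Net gold = 25000 - 80000 = -55000
Inflation rate = net / sunk * 100 = -55000 / 80000 * 100
= -0.6875 * 100
= -68.75%

-68.75%


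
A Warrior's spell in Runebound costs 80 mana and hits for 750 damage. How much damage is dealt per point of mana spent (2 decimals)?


Efficiency = damage / mana
= 750 / 80
= 9.38

9.38 dmg/mana


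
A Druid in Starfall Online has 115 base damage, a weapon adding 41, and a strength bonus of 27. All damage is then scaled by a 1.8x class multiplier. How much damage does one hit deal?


Sum base + weapon + str = 115 + 41 + 27 = 183
Multiply by 1.8:
183 * 1.8 = 329.4

329.4 damage


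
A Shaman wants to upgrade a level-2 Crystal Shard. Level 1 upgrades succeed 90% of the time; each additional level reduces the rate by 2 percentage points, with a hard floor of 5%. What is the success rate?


raw_rate = 90 - 2 * (2 - 1)
= 90 - 2 * 1
= 90 - 2
= 88
Apply floor: max(88, 5) = 88%

88%


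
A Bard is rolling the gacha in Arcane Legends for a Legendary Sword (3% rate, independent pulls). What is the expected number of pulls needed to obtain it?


Expected pulls for a geometric distribution = 1/p = 100 / rate%
= 100 / 3
= 33.33

33.33 pulls


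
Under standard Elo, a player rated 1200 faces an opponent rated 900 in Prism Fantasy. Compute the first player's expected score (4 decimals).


Elo expected score: Ea = 1/(1 + 10^((Rb-Ra)/400))
Rb - Ra = 900 - 1200 = -300
(Rb-Ra)/400 = -300/400 = -0.75
10^-0.75 = 0.177828
Ea = 1/(1 + 0.177828) = 1/1.177828 = 0.8490

0.8490


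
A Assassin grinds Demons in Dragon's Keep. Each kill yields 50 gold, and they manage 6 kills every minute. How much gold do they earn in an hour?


Gold per minute = 50 * 6 = 300
Gold per hour = 300 * 60 = 18000

18000 gold/hour


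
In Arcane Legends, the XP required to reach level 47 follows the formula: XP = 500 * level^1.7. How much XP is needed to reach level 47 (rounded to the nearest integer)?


XP = 500 * level^1.7
Substitute level = 47:
XP = 500 * 47^1.7
= 500 * 695.9313
= 347966

347966 XP


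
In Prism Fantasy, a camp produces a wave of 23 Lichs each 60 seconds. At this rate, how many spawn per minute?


Spawns per minute = count * (60 / interval)
= 23 * (60 / 60)
= 23 * 1.0
= 23.0

23.0 per minute


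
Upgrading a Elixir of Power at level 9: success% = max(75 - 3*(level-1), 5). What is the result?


raw_rate = 75 - 3 * (9 - 1)
= 75 - 3 * 8
= 75 - 24
= 51
Apply floor: max(51, 5) = 51%

51%


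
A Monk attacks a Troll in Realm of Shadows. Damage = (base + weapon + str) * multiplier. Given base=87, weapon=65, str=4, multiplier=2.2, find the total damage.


Sum base + weapon + str = 87 + 65 + 4 = 156
Multiply by 2.2:
156 * 2.2 = 343.2

343.2 damage


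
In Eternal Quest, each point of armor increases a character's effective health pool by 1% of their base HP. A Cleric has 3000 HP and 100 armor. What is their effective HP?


EHP = 3000 * (1 + 100/100)
= 3000 * (1 + 1.0)
= 3000 * 2.0
= 6000.0

6000.0 EHP


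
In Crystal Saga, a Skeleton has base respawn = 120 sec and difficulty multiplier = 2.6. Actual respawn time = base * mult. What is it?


Respawn time = base * multiplier
= 120 * 2.6
= 312.0 seconds

312.0 seconds


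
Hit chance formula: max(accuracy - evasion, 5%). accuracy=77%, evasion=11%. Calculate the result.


accuracy - evasion = 77 - 11 = 66
Apply floor: max(66, 5) = 66
Hit chance = 66%

66%


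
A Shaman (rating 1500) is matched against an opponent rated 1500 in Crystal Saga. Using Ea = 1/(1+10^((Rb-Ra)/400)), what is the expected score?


Elo expected score: Ea = 1/(1 + 10^((Rb-Ra)/400))
Rb - Ra = 1500 - 1500 = 0
(Rb-Ra)/400 = 0/400 = 0.0
10^0.0 = 1.0
Ea = 1/(1 + 1.0) = 1/2.0 = 0.5000

0.5000


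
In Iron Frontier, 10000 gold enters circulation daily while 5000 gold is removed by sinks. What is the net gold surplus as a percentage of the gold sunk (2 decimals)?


Net gold = 10000 - 5000 = 5000
Inflation rate = net / sunk * 100 = 5000 / 5000 * 100
= 1.0 * 100
= 100.00%

100.00%


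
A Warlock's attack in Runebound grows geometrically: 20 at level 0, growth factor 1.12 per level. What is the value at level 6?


value = base * growth^level
= 20 * 1.12^6
= 20 * 1.973823
= 39.48

39.48 attack


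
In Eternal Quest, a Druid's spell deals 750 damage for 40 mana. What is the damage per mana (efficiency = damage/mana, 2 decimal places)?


Efficiency = damage / mana
= 750 / 40
= 18.75

18.75 dmg/mana


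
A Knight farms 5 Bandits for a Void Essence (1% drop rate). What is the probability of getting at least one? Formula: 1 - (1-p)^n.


P(at least one) = 1 - P(none) = 1 - (1-p)^n
p = 1/100 = 0.01
1 - p = 0.99
(1 - p)^5 = 0.99^5 = 0.950990
P(at least one) = 1 - 0.950990 = 0.0490

0.0490


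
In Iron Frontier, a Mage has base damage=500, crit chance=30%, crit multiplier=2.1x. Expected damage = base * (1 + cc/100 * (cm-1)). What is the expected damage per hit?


E[dmg] = base * (1 + crit_chance * (crit_mult - 1))
cc as decimal = 30/100 = 0.3
cm - 1 = 2.1 - 1 = 1.1
Bonus factor = 0.3 * 1.1 = 0.33
Total multiplier = 1 + 0.33 = 1.33
Expected damage = 500 * 1.33 = 665.00

665.00 damage


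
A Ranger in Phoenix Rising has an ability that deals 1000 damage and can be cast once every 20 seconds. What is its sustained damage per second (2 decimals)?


DPS = damage / cooldown
= 1000 / 20
= 50.00

50.00 DPS


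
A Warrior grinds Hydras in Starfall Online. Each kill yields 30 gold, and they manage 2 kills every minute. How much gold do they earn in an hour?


Gold per minute = 30 * 2 = 60
Gold per hour = 60 * 60 = 3600

3600 gold/hour


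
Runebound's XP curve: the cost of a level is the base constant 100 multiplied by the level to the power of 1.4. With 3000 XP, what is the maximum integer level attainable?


XP = 100 * level^1.4, so level = (XP / 100)^(1/1.4)
= (3000 / 100)^(1/1.4)
= 30.0^0.7143
= 11.3524
Floor: level = 11

level 11


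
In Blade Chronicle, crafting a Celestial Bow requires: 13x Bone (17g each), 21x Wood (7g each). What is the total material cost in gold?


Cost breakdown:
  Bone: 13 * 17 = 221
  Wood: 21 * 7 = 147
Total = 221 + 147 = 368

368 gold


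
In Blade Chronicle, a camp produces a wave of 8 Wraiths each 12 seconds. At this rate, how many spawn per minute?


Spawns per minute = count * (60 / interval)
= 8 * (60 / 12)
= 8 * 5.0
= 40.0

40.0 per minute


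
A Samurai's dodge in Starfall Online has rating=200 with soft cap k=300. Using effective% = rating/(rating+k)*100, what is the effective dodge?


effective% = rating / (rating + k) * 100
= 200 / (200 + 300) * 100
= 200 / 500 * 100
= 0.4 * 100
= 40.00%

40.00%


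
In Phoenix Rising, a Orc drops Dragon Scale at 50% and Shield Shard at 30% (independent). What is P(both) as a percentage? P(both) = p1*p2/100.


For independent events, P(both) = P(A) * P(B)
= 50% * 30%
= 1500 / 100 %
= 15.0%

15.0%


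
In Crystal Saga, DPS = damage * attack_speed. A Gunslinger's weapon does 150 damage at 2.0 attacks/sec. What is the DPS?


DPS = damage * attack_speed
= 150 * 2.0
= 300.0

300.0 DPS


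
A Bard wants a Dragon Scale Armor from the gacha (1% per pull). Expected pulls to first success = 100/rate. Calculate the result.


Expected pulls for a geometric distribution = 1/p = 100 / rate%
= 100 / 1
= 100.0

100.0 pulls


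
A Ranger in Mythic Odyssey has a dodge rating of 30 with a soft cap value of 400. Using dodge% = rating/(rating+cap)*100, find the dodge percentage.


dodge% = 30 / (30 + 400) * 100
= 30 / 430 * 100
= 0.069767 * 100
= 6.98%

6.98%


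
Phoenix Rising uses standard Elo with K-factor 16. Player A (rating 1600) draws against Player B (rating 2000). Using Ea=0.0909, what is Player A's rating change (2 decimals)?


Elo update: delta = K * (S - Ea), where S = 0.5 (draws)
S - Ea = 0.5 - 0.0909 = 0.4091
Rating change = 16 * 0.4091
= 6.55

6.55 rating points


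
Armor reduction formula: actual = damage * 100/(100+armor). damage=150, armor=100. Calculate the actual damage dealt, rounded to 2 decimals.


actual = 150 * 100 / (100 + 100)
= 150 * 100 / 200
= 15000 / 200
= 75.00

75.00 damage


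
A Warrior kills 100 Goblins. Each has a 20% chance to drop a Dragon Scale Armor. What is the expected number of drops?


Expected drops = kills * (drop_rate / 100)
= 100 * (20 / 100)
= 100 * 0.2
= 20.0

20.0 drops


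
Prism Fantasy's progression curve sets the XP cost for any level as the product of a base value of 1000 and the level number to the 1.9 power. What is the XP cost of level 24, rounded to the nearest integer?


XP = 1000 * level^1.9
Substitute level = 24:
XP = 1000 * 24^1.9
= 1000 * 419.1808
= 419181

419181 XP


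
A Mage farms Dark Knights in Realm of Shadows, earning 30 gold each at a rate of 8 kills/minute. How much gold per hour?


Gold per minute = 30 * 8 = 240
Gold per hour = 240 * 60 = 14400

14400 gold/hour


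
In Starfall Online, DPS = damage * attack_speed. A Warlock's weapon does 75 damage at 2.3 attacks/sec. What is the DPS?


DPS = damage * attack_speed
= 75 * 2.3
= 172.5

172.5 DPS


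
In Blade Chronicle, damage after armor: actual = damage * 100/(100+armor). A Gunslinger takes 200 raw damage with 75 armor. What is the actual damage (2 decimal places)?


actual = 200 * 100 / (100 + 75)
= 200 * 100 / 175
= 20000 / 175
= 114.29

114.29 damage


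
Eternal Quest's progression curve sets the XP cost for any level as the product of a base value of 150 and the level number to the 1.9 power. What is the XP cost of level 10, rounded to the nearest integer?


XP = 150 * level^1.9
Substitute level = 10:
XP = 150 * 10^1.9
= 150 * 79.4328
= 11915

11915 XP


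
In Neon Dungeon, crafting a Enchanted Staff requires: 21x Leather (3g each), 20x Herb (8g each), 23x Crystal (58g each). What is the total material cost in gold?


Cost breakdown:
  Leather: 21 * 3 = 63
  Herb: 20 * 8 = 160
  Crystal: 23 * 58 = 1334
Total = 63 + 160 + 1334 = 1557

1557 gold


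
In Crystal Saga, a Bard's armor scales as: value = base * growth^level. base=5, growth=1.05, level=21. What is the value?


value = base * growth^level
= 5 * 1.05^21
= 5 * 2.785963
= 13.93

13.93 armor


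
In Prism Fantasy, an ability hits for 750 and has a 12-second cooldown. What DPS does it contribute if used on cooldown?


DPS = damage / cooldown
= 750 / 12
= 62.50

62.50 DPS


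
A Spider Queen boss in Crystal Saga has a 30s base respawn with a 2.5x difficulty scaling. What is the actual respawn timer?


Respawn time = base * multiplier
= 30 * 2.5
= 75.0 seconds

75.0 seconds


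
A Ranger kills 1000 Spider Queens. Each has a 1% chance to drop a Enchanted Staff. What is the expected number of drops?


Expected drops = kills * (drop_rate / 100)
= 1000 * (1 / 100)
= 1000 * 0.01
= 10.0

10.0 drops


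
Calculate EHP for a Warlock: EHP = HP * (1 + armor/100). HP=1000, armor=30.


EHP = 1000 * (1 + 30/100)
= 1000 * (1 + 0.3)
= 1000 * 1.3
= 1300.0

1300.0 EHP


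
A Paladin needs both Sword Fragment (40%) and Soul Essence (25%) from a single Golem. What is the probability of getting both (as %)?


For independent events, P(both) = P(A) * P(B)
= 40% * 25%
= 1000 / 100 %
= 10.0%

10.0%


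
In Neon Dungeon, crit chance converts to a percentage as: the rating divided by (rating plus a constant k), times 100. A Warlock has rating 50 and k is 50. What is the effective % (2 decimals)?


effective% = rating / (rating + k) * 100
= 50 / (50 + 50) * 100
= 50 / 100 * 100
= 0.5 * 100
= 50.00%

50.00%


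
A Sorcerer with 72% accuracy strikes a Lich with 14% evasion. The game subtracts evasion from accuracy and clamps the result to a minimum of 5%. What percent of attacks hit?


accuracy - evasion = 72 - 14 = 58
Apply floor: max(58, 5) = 58
Hit chance = 58%

58%


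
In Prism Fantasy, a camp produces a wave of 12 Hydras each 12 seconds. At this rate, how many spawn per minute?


Spawns per minute = count * (60 / interval)
= 12 * (60 / 12)
= 12 * 5.0
= 60.0

60.0 per minute


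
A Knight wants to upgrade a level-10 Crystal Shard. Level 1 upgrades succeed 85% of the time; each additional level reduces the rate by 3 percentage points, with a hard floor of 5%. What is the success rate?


raw_rate = 85 - 3 * (10 - 1)
= 85 - 3 * 9
= 85 - 27
= 58
Apply floor: max(58, 5) = 58%

58%


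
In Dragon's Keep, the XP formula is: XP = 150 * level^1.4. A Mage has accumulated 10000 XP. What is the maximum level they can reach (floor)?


XP = 150 * level^1.4, so level = (XP / 150)^(1/1.4)
= (10000 / 150)^(1/1.4)
= 66.6667^0.7143
= 20.0813
Floor: level = 20

level 20


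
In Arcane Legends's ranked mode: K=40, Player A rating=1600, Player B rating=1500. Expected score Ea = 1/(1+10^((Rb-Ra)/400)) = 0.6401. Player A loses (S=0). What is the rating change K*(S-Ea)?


Elo update: delta = K * (S - Ea), where S = 0 (loses)
S - Ea = 0 - 0.6401 = -0.6401
Rating change = 40 * -0.6401
= -25.60

-25.60 rating points


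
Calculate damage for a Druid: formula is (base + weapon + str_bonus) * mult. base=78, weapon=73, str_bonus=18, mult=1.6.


Sum base + weapon + str = 78 + 73 + 18 = 169
Multiply by 1.6:
169 * 1.6 = 270.4

270.4 damage


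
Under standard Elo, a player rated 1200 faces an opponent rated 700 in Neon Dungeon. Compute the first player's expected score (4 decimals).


Elo expected score: Ea = 1/(1 + 10^((Rb-Ra)/400))
Rb - Ra = 700 - 1200 = -500
(Rb-Ra)/400 = -500/400 = -1.25
10^-1.25 = 0.056234
Ea = 1/(1 + 0.056234) = 1/1.056234 = 0.9468

0.9468


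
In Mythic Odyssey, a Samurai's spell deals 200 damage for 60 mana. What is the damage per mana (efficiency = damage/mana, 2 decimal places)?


Efficiency = damage / mana
= 200 / 60
= 3.33

3.33 dmg/mana


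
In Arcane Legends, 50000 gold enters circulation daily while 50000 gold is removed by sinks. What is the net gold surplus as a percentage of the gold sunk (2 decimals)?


Net gold = 50000 - 50000 = 0
Inflation rate = net / sunk * 100 = 0 / 50000 * 100
= 0.0 * 100
= 0.00%

0.00%


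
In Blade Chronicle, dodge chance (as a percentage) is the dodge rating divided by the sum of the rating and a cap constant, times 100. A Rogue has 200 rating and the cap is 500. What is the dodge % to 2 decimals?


dodge% = 200 / (200 + 500) * 100
= 200 / 700 * 100
= 0.285714 * 100
= 28.57%

28.57%


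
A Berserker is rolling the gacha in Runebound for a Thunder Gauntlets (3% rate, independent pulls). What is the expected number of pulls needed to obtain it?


Expected pulls for a geometric distribution = 1/p = 100 / rate%
= 100 / 3
= 33.33

33.33 pulls


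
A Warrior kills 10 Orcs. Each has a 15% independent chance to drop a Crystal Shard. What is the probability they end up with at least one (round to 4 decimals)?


P(at least one) = 1 - P(none) = 1 - (1-p)^n
p = 15/100 = 0.15
1 - p = 0.85
(1 - p)^10 = 0.85^10 = 0.196874
P(at least one) = 1 - 0.196874 = 0.8031

0.8031


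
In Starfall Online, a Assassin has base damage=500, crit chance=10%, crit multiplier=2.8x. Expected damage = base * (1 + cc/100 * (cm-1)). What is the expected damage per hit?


E[dmg] = base * (1 + crit_chance * (crit_mult - 1))
cc as decimal = 10/100 = 0.1
cm - 1 = 2.8 - 1 = 1.8
Bonus factor = 0.1 * 1.8 = 0.18
Total multiplier = 1 + 0.18 = 1.18
Expected damage = 500 * 1.18 = 590.00

590.00 damage


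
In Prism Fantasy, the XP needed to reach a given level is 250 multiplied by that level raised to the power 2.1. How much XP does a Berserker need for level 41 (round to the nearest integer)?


XP = 250 * level^2.1
Substitute level = 41:
XP = 250 * 41^2.1
= 250 * 2436.9471
= 609237

609237 XP


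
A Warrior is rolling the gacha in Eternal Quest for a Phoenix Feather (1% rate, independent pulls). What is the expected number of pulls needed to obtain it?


Expected pulls for a geometric distribution = 1/p = 100 / rate%
= 100 / 1
= 100.0

100.0 pulls


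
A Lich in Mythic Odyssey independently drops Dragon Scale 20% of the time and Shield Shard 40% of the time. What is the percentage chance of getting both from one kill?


For independent events, P(both) = P(A) * P(B)
= 20% * 40%
= 800 / 100 %
= 8.0%

8.0%
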